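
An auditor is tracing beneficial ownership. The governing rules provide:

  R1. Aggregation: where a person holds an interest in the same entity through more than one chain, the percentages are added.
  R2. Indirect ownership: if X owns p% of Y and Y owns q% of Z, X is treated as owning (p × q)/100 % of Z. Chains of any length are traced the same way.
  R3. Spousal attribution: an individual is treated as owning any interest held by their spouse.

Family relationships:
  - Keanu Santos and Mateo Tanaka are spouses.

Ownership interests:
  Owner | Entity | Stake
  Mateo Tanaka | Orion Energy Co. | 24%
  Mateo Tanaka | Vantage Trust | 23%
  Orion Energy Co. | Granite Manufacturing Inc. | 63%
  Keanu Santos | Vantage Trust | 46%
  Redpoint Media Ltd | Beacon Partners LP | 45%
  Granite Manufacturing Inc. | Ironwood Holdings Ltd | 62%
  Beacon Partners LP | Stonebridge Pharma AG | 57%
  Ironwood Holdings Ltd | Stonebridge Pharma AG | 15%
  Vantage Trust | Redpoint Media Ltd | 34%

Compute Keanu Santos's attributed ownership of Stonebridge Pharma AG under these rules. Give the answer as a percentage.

By spousal attribution (R3), Keanu Santos is treated as also owning Mateo Tanaka's interest in Vantage Trust, giving 46% + 23% = 69%.
By spousal attribution (R3), Keanu Santos is treated as owning Mateo Tanaka's 24% interest in Orion Energy Co.
Chain via Vantage Trust → Redpoint Media Ltd → Beacon Partners LP (R2): 69% × 34% × 45% × 57% = 6.01749% of Stonebridge Pharma AG.
Chain via Orion Energy Co. → Granite Manufacturing Inc. → Ironwood Holdings Ltd (R2): 24% × 63% × 62% × 15% = 1.40616% of Stonebridge Pharma AG.
Aggregating (R1): 6.01749% + 1.40616% = 7.42365%.

7.42365%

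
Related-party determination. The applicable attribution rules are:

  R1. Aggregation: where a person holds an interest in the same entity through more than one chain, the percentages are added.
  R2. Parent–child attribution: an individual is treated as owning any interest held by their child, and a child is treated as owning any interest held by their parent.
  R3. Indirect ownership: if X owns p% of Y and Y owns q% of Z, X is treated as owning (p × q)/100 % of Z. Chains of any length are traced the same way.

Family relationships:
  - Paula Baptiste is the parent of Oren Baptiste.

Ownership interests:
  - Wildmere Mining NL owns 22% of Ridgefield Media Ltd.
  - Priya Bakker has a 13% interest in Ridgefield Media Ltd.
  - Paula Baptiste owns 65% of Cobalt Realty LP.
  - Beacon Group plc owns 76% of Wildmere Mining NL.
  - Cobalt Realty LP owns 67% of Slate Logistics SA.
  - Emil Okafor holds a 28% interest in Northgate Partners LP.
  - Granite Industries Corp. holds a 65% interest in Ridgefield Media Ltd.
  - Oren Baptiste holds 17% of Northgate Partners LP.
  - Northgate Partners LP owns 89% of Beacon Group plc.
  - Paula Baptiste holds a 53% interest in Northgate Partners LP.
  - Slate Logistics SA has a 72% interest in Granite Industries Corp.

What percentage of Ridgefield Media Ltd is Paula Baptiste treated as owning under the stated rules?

30.79796%

By parent–child attribution (R2), Paula Baptiste is treated as also owning Oren Baptiste's interest in Northgate Partners LP, giving 53% + 17% = 70%.
Chain via Cobalt Realty LP → Slate Logistics SA → Granite Industries Corp. (R3): 65% × 67% × 72% × 65% = 20.3814% of Ridgefield Media Ltd.
Chain via Northgate Partners LP → Beacon Group plc → Wildmere Mining NL (R3): 70% × 89% × 76% × 22% = 10.41656% of Ridgefield Media Ltd.
Aggregating (R1): 20.3814% + 10.41656% = 30.79796%.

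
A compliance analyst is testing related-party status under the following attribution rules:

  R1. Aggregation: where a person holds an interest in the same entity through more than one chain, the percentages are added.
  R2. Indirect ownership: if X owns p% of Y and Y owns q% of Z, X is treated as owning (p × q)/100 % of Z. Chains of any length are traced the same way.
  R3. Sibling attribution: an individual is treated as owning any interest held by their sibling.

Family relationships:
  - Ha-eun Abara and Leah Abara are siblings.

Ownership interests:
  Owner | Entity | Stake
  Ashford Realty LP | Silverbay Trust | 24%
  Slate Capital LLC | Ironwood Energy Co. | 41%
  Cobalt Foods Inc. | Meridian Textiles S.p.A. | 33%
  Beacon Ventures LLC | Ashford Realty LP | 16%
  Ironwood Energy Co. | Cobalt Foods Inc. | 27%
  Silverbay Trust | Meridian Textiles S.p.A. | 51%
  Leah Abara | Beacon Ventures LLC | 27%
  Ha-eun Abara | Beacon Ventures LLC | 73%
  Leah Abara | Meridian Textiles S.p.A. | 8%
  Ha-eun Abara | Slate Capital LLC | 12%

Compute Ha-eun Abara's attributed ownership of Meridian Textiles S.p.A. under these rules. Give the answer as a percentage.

10.396772%

By sibling attribution (R3), Ha-eun Abara is treated as also owning Leah Abara's interest in Beacon Ventures LLC, giving 73% + 27% = 100%.
By sibling attribution (R3), Ha-eun Abara is treated as owning Leah Abara's 8% interest in Meridian Textiles S.p.A.
Chain via Beacon Ventures LLC → Ashford Realty LP → Silverbay Trust (R2): 100% × 16% × 24% × 51% = 1.9584% of Meridian Textiles S.p.A.
Chain via Slate Capital LLC → Ironwood Energy Co. → Cobalt Foods Inc. (R2): 12% × 41% × 27% × 33% = 0.438372% of Meridian Textiles S.p.A.
Direct interest in Meridian Textiles S.p.A: 8%.
Aggregating (R1): 1.9584% + 0.438372% + 8% = 10.396772%.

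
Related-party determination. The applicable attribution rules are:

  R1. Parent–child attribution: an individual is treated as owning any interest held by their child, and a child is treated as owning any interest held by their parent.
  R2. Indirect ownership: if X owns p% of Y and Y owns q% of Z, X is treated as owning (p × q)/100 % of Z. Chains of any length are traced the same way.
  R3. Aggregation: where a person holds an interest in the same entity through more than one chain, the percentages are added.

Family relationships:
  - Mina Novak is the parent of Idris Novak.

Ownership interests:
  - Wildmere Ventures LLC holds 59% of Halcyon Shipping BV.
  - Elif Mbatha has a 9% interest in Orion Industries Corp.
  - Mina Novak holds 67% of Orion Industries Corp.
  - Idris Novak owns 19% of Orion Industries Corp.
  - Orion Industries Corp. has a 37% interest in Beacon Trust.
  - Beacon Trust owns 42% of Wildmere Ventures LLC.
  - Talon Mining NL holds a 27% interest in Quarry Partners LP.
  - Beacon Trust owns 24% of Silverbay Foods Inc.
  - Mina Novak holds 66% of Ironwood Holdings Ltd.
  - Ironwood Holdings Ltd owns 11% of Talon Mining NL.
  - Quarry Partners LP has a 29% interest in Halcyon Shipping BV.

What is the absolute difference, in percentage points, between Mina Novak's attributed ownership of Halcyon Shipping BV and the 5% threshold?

By parent–child attribution (R1), Mina Novak is treated as also owning Idris Novak's interest in Orion Industries Corp, giving 67% + 19% = 86%.
Chain via Ironwood Holdings Ltd → Talon Mining NL → Quarry Partners LP (R2): 66% × 11% × 27% × 29% = 0.568458% of Halcyon Shipping BV.
Chain via Orion Industries Corp. → Beacon Trust → Wildmere Ventures LLC (R2): 86% × 37% × 42% × 59% = 7.884996% of Halcyon Shipping BV.
Aggregating (R3): 0.568458% + 7.884996% = 8.453454%.
8.453454% exceeds the 5% threshold by 3.453454 percentage points.

3.453454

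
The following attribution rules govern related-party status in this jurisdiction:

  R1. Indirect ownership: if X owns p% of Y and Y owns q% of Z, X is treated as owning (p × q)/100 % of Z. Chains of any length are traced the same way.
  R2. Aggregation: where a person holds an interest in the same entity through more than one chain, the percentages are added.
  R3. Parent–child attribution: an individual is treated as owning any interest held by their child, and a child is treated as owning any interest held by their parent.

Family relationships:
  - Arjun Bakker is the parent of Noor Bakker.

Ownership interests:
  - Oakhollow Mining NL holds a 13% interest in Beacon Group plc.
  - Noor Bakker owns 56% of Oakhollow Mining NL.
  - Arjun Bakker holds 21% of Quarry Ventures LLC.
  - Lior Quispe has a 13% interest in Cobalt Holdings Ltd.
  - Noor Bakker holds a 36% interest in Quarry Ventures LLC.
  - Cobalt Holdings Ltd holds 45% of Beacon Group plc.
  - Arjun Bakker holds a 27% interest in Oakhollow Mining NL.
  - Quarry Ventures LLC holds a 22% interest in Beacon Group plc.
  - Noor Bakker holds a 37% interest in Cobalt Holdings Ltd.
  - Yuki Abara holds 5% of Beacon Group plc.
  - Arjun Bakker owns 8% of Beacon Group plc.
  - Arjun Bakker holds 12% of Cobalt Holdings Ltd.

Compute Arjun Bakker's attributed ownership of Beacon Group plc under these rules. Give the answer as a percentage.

By parent–child attribution (R3), Arjun Bakker is treated as also owning Noor Bakker's interest in Cobalt Holdings Ltd, giving 12% + 37% = 49%.
By parent–child attribution (R3), Arjun Bakker is treated as also owning Noor Bakker's interest in Oakhollow Mining NL, giving 27% + 56% = 83%.
By parent–child attribution (R3), Arjun Bakker is treated as also owning Noor Bakker's interest in Quarry Ventures LLC, giving 21% + 36% = 57%.
Chain via Cobalt Holdings Ltd (R1): 49% × 45% = 22.05% of Beacon Group plc.
Chain via Oakhollow Mining NL (R1): 83% × 13% = 10.79% of Beacon Group plc.
Chain via Quarry Ventures LLC (R1): 57% × 22% = 12.54% of Beacon Group plc.
Direct interest in Beacon Group plc: 8%.
Aggregating (R2): 22.05% + 10.79% + 12.54% + 8% = 53.38%.

53.38%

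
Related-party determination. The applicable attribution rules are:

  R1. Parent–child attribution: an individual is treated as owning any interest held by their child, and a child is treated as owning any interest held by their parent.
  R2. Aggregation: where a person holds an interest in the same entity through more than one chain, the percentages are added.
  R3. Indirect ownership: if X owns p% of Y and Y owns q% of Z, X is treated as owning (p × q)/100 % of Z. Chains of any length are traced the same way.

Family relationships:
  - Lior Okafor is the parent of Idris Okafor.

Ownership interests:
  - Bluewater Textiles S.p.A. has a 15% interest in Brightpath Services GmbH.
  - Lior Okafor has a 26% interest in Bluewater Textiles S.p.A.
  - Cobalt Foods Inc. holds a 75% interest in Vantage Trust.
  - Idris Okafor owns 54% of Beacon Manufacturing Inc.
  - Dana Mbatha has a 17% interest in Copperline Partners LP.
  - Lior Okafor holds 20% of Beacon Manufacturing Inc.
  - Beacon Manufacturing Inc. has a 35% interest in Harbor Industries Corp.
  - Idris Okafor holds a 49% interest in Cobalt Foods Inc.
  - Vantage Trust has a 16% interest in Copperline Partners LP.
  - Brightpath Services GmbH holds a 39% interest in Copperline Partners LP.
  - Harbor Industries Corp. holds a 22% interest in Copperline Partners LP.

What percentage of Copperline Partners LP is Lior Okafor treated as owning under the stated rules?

13.099%

By parent–child attribution (R1), Lior Okafor is treated as also owning Idris Okafor's interest in Beacon Manufacturing Inc, giving 20% + 54% = 74%.
By parent–child attribution (R1), Lior Okafor is treated as owning Idris Okafor's 49% interest in Cobalt Foods Inc.
Chain via Bluewater Textiles S.p.A. → Brightpath Services GmbH (R3): 26% × 15% × 39% = 1.521% of Copperline Partners LP.
Chain via Beacon Manufacturing Inc. → Harbor Industries Corp. (R3): 74% × 35% × 22% = 5.698% of Copperline Partners LP.
Chain via Cobalt Foods Inc. → Vantage Trust (R3): 49% × 75% × 16% = 5.88% of Copperline Partners LP.
Aggregating (R2): 1.521% + 5.698% + 5.88% = 13.099%.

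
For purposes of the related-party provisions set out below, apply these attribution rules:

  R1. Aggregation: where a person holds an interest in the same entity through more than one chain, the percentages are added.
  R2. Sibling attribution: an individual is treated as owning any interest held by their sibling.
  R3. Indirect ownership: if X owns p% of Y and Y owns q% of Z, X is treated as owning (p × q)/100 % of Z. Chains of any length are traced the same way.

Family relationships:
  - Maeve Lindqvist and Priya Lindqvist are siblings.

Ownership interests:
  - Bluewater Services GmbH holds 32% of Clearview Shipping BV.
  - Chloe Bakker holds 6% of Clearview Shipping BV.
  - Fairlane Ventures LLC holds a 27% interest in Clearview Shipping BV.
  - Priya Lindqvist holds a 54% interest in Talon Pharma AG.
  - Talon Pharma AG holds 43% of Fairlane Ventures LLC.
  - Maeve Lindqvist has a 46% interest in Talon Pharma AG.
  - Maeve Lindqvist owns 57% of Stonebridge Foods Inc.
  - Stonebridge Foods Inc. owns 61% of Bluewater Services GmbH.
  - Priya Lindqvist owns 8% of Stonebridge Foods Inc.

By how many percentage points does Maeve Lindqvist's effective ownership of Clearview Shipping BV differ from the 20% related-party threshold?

4.298

By sibling attribution (R2), Maeve Lindqvist is treated as also owning Priya Lindqvist's interest in Talon Pharma AG, giving 46% + 54% = 100%.
By sibling attribution (R2), Maeve Lindqvist is treated as also owning Priya Lindqvist's interest in Stonebridge Foods Inc, giving 57% + 8% = 65%.
Chain via Talon Pharma AG → Fairlane Ventures LLC (R3): 100% × 43% × 27% = 11.61% of Clearview Shipping BV.
Chain via Stonebridge Foods Inc. → Bluewater Services GmbH (R3): 65% × 61% × 32% = 12.688% of Clearview Shipping BV.
Aggregating (R1): 11.61% + 12.688% = 24.298%.
24.298% exceeds the 20% threshold by 4.298 percentage points.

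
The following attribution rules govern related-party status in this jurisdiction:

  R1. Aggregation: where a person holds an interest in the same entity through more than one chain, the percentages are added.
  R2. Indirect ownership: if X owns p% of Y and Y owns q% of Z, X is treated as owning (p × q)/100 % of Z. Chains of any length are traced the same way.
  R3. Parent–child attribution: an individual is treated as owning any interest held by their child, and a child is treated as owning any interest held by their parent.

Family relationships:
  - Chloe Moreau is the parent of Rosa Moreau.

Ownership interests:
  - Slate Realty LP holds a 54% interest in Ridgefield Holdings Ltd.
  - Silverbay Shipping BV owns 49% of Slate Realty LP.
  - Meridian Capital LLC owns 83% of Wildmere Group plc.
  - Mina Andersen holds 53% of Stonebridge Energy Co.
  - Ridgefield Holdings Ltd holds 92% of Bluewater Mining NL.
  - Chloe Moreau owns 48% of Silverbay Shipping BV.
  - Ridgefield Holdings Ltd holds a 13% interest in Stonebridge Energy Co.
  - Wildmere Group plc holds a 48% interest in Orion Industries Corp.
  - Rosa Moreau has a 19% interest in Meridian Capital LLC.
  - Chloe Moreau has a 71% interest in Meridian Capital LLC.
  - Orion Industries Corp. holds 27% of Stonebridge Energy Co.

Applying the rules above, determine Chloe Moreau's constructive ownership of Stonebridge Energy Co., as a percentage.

11.332224%

By parent–child attribution (R3), Chloe Moreau is treated as also owning Rosa Moreau's interest in Meridian Capital LLC, giving 71% + 19% = 90%.
Chain via Silverbay Shipping BV → Slate Realty LP → Ridgefield Holdings Ltd (R2): 48% × 49% × 54% × 13% = 1.651104% of Stonebridge Energy Co.
Chain via Meridian Capital LLC → Wildmere Group plc → Orion Industries Corp. (R2): 90% × 83% × 48% × 27% = 9.68112% of Stonebridge Energy Co.
Aggregating (R1): 1.651104% + 9.68112% = 11.332224%.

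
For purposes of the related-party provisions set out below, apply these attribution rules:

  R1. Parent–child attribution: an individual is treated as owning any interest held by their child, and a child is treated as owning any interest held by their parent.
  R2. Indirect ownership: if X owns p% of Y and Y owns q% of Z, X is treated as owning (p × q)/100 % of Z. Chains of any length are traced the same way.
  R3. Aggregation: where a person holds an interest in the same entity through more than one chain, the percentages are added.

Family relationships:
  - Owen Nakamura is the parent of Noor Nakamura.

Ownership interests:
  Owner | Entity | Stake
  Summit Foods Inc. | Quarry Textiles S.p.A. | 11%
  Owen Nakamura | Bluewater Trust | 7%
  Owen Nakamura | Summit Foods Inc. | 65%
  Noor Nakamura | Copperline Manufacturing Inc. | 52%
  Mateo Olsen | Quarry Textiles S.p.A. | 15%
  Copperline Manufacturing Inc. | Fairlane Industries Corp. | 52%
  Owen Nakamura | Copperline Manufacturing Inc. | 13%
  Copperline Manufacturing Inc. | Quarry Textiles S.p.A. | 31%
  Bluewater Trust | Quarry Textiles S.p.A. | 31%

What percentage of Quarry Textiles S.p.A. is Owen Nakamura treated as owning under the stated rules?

29.47%

By parent–child attribution (R1), Owen Nakamura is treated as also owning Noor Nakamura's interest in Copperline Manufacturing Inc, giving 13% + 52% = 65%.
Chain via Bluewater Trust (R2): 7% × 31% = 2.17% of Quarry Textiles S.p.A.
Chain via Copperline Manufacturing Inc. (R2): 65% × 31% = 20.15% of Quarry Textiles S.p.A.
Chain via Summit Foods Inc. (R2): 65% × 11% = 7.15% of Quarry Textiles S.p.A.
Aggregating (R3): 2.17% + 20.15% + 7.15% = 29.47%.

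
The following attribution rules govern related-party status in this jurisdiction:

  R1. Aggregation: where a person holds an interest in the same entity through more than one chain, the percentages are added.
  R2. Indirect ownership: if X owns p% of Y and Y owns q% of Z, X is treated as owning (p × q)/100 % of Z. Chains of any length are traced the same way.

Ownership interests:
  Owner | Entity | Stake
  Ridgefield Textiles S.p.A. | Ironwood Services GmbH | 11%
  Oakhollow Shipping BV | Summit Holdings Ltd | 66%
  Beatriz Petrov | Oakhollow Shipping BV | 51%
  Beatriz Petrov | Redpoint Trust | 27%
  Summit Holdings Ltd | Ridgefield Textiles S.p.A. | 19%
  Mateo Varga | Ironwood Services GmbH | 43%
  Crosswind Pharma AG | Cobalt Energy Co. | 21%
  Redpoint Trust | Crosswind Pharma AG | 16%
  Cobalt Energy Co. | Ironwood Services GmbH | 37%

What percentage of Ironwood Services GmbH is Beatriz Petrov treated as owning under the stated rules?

Chain via Redpoint Trust → Crosswind Pharma AG → Cobalt Energy Co. (R2): 27% × 16% × 21% × 37% = 0.335664% of Ironwood Services GmbH.
Chain via Oakhollow Shipping BV → Summit Holdings Ltd → Ridgefield Textiles S.p.A. (R2): 51% × 66% × 19% × 11% = 0.703494% of Ironwood Services GmbH.
Aggregating (R1): 0.335664% + 0.703494% = 1.039158%.

1.039158%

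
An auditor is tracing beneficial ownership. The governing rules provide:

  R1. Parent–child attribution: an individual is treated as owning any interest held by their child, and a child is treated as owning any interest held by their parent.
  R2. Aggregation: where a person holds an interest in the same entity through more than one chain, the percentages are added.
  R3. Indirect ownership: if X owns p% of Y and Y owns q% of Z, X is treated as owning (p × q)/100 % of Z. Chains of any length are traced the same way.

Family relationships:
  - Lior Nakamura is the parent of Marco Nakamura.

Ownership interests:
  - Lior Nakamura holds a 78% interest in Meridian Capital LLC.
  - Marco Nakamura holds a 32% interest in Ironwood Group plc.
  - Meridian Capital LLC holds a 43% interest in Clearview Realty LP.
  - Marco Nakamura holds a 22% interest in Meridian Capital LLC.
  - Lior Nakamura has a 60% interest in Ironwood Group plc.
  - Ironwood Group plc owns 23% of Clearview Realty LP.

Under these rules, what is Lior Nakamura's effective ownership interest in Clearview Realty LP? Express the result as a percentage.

64.16%

By parent–child attribution (R1), Lior Nakamura is treated as also owning Marco Nakamura's interest in Ironwood Group plc, giving 60% + 32% = 92%.
By parent–child attribution (R1), Lior Nakamura is treated as also owning Marco Nakamura's interest in Meridian Capital LLC, giving 78% + 22% = 100%.
Chain via Ironwood Group plc (R3): 92% × 23% = 21.16% of Clearview Realty LP.
Chain via Meridian Capital LLC (R3): 100% × 43% = 43% of Clearview Realty LP.
Aggregating (R2): 21.16% + 43% = 64.16%.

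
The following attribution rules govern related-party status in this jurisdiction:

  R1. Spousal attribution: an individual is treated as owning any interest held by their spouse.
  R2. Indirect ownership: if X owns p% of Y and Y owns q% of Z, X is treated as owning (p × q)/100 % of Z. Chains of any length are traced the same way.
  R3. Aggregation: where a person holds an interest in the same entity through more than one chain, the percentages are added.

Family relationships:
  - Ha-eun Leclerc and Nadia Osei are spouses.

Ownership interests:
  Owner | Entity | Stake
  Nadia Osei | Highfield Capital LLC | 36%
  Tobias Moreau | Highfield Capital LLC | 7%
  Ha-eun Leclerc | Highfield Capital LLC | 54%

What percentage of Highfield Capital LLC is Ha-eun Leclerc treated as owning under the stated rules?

90%

By spousal attribution (R1), Ha-eun Leclerc is treated as also owning Nadia Osei's interest in Highfield Capital LLC, giving 54% + 36% = 90%.
Direct interest in Highfield Capital LLC: 90%.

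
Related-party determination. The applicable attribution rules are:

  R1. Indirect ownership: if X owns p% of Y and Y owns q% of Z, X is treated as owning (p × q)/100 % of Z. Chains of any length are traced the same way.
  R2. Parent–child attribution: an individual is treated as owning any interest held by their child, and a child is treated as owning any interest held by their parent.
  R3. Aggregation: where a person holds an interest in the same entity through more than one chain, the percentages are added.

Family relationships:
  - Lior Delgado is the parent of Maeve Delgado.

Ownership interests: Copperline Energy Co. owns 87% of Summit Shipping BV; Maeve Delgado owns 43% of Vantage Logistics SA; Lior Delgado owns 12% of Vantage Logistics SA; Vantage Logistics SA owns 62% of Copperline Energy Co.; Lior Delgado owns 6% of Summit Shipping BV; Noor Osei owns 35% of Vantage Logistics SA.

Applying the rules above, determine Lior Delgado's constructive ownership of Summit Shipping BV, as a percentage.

By parent–child attribution (R2), Lior Delgado is treated as also owning Maeve Delgado's interest in Vantage Logistics SA, giving 12% + 43% = 55%.
Chain via Vantage Logistics SA → Copperline Energy Co. (R1): 55% × 62% × 87% = 29.667% of Summit Shipping BV.
Direct interest in Summit Shipping BV: 6%.
Aggregating (R3): 29.667% + 6% = 35.667%.

35.667%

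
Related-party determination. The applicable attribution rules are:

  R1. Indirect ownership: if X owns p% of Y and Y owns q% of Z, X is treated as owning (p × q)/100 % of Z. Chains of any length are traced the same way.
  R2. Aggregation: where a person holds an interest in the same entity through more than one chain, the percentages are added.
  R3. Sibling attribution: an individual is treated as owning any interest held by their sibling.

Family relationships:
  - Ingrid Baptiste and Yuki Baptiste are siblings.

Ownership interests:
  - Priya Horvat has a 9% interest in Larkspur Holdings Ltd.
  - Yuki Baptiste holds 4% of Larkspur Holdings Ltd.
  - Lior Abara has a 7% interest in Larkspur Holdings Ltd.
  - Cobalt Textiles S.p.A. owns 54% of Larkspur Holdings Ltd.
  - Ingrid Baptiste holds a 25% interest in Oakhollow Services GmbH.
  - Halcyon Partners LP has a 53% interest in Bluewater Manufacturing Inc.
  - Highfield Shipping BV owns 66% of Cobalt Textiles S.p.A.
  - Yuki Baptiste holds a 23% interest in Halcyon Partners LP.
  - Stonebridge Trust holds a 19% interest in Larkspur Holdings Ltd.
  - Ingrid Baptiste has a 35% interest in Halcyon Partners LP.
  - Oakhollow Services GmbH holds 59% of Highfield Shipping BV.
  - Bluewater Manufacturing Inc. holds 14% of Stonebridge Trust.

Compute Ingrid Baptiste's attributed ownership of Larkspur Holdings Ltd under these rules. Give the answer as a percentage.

10.074584%

By sibling attribution (R3), Ingrid Baptiste is treated as also owning Yuki Baptiste's interest in Halcyon Partners LP, giving 35% + 23% = 58%.
By sibling attribution (R3), Ingrid Baptiste is treated as owning Yuki Baptiste's 4% interest in Larkspur Holdings Ltd.
Chain via Halcyon Partners LP → Bluewater Manufacturing Inc. → Stonebridge Trust (R1): 58% × 53% × 14% × 19% = 0.817684% of Larkspur Holdings Ltd.
Chain via Oakhollow Services GmbH → Highfield Shipping BV → Cobalt Textiles S.p.A. (R1): 25% × 59% × 66% × 54% = 5.2569% of Larkspur Holdings Ltd.
Direct interest in Larkspur Holdings Ltd: 4%.
Aggregating (R2): 0.817684% + 5.2569% + 4% = 10.074584%.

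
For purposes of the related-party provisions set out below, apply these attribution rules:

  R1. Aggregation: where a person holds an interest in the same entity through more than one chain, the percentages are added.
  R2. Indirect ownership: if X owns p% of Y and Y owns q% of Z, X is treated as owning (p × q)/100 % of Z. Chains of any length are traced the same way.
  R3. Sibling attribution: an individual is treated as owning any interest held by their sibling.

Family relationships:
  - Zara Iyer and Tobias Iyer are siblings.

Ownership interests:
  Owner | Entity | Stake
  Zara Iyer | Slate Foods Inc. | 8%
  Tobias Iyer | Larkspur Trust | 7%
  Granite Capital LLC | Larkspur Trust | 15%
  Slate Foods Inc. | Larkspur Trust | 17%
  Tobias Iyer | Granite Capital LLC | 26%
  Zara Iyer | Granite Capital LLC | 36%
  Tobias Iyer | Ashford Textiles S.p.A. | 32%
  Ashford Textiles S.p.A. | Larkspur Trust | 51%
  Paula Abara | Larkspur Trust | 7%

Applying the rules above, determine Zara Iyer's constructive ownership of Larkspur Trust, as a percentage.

By sibling attribution (R3), Zara Iyer is treated as also owning Tobias Iyer's interest in Granite Capital LLC, giving 36% + 26% = 62%.
By sibling attribution (R3), Zara Iyer is treated as owning Tobias Iyer's 32% interest in Ashford Textiles S.p.A.
By sibling attribution (R3), Zara Iyer is treated as owning Tobias Iyer's 7% interest in Larkspur Trust.
Chain via Slate Foods Inc. (R2): 8% × 17% = 1.36% of Larkspur Trust.
Chain via Granite Capital LLC (R2): 62% × 15% = 9.3% of Larkspur Trust.
Chain via Ashford Textiles S.p.A. (R2): 32% × 51% = 16.32% of Larkspur Trust.
Direct interest in Larkspur Trust: 7%.
Aggregating (R1): 1.36% + 9.3% + 16.32% + 7% = 33.98%.

33.98%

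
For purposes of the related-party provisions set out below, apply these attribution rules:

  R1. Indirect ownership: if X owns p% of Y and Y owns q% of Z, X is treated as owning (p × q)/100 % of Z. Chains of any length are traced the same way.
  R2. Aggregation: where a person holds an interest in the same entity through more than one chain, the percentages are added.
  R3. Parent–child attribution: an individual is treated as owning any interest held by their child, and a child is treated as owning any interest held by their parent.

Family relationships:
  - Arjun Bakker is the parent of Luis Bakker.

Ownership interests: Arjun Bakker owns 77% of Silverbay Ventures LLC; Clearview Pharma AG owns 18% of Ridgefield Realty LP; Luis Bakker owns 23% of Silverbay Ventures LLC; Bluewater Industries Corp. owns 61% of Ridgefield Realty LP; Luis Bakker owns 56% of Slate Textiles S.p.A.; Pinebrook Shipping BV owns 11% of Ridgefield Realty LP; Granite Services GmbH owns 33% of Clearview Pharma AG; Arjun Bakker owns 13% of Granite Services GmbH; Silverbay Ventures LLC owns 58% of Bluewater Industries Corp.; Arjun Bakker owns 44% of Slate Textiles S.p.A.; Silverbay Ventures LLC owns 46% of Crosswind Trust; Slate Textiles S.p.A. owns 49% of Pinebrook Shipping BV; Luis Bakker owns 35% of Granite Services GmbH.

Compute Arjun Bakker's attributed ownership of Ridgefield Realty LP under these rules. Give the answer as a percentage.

By parent–child attribution (R3), Arjun Bakker is treated as also owning Luis Bakker's interest in Silverbay Ventures LLC, giving 77% + 23% = 100%.
By parent–child attribution (R3), Arjun Bakker is treated as also owning Luis Bakker's interest in Slate Textiles S.p.A, giving 44% + 56% = 100%.
By parent–child attribution (R3), Arjun Bakker is treated as also owning Luis Bakker's interest in Granite Services GmbH, giving 13% + 35% = 48%.
Chain via Silverbay Ventures LLC → Bluewater Industries Corp. (R1): 100% × 58% × 61% = 35.38% of Ridgefield Realty LP.
Chain via Slate Textiles S.p.A. → Pinebrook Shipping BV (R1): 100% × 49% × 11% = 5.39% of Ridgefield Realty LP.
Chain via Granite Services GmbH → Clearview Pharma AG (R1): 48% × 33% × 18% = 2.8512% of Ridgefield Realty LP.
Aggregating (R2): 35.38% + 5.39% + 2.8512% = 43.6212%.

43.6212%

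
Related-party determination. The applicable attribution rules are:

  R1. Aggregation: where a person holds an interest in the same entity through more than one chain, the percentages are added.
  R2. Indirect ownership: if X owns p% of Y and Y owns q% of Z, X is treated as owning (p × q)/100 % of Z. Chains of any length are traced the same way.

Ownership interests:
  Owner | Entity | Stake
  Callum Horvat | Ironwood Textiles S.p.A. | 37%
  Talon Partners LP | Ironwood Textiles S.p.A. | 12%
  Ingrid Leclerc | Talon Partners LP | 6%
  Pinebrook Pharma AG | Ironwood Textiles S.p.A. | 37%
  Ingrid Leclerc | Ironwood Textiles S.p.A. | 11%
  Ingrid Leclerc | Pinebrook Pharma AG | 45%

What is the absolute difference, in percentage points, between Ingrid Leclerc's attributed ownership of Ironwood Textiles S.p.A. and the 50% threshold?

21.63

Chain via Pinebrook Pharma AG (R2): 45% × 37% = 16.65% of Ironwood Textiles S.p.A.
Chain via Talon Partners LP (R2): 6% × 12% = 0.72% of Ironwood Textiles S.p.A.
Direct interest in Ironwood Textiles S.p.A: 11%.
Aggregating (R1): 16.65% + 0.72% + 11% = 28.37%.
28.37% falls short of the 50% threshold by 21.63 percentage points.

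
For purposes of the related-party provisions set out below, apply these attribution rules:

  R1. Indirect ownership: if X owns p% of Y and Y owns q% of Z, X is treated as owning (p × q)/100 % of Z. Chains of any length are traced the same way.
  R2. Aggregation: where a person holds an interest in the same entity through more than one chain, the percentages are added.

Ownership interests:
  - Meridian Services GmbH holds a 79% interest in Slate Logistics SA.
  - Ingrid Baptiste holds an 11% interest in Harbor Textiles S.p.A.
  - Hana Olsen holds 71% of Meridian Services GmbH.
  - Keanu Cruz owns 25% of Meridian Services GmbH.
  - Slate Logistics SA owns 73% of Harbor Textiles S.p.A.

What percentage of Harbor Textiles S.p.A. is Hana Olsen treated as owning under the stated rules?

Chain via Meridian Services GmbH → Slate Logistics SA (R1): 71% × 79% × 73% = 40.9457% of Harbor Textiles S.p.A.

40.9457%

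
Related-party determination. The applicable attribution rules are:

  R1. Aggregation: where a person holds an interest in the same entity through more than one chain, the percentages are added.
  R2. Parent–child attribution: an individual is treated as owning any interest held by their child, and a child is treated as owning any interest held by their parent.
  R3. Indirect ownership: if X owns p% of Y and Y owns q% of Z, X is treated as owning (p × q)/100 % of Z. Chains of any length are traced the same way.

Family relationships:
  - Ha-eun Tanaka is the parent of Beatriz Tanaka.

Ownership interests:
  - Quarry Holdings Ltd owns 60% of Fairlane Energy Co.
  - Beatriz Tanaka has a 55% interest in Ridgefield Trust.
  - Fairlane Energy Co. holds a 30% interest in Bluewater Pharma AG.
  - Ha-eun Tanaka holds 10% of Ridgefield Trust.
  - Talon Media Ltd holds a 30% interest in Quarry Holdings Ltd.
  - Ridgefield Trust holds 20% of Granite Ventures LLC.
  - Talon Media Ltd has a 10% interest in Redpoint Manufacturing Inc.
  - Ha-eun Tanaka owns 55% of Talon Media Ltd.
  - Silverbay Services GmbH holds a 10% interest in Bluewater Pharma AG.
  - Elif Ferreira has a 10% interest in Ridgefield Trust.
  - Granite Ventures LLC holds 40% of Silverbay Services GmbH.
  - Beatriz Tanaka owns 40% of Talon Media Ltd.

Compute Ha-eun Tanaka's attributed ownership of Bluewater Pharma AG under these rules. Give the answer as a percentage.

5.65%

By parent–child attribution (R2), Ha-eun Tanaka is treated as also owning Beatriz Tanaka's interest in Talon Media Ltd, giving 55% + 40% = 95%.
By parent–child attribution (R2), Ha-eun Tanaka is treated as also owning Beatriz Tanaka's interest in Ridgefield Trust, giving 10% + 55% = 65%.
Chain via Talon Media Ltd → Quarry Holdings Ltd → Fairlane Energy Co. (R3): 95% × 30% × 60% × 30% = 5.13% of Bluewater Pharma AG.
Chain via Ridgefield Trust → Granite Ventures LLC → Silverbay Services GmbH (R3): 65% × 20% × 40% × 10% = 0.52% of Bluewater Pharma AG.
Aggregating (R1): 5.13% + 0.52% = 5.65%.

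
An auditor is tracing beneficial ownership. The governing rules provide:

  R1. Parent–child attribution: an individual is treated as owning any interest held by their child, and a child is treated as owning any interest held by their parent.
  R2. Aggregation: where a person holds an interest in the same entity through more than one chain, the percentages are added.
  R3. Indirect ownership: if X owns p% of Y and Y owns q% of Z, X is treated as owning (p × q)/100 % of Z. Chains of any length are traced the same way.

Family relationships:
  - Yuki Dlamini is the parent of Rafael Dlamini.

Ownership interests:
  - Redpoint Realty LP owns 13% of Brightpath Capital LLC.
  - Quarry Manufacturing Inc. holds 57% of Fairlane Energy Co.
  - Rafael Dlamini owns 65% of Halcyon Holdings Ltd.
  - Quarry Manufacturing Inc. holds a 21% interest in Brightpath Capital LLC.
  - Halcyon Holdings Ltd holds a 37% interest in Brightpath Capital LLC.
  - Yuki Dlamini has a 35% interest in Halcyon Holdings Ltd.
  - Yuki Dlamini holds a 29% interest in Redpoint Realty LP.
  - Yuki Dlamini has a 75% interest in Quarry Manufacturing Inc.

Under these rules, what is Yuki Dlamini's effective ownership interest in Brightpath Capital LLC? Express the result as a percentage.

56.52%

By parent–child attribution (R1), Yuki Dlamini is treated as also owning Rafael Dlamini's interest in Halcyon Holdings Ltd, giving 35% + 65% = 100%.
Chain via Redpoint Realty LP (R3): 29% × 13% = 3.77% of Brightpath Capital LLC.
Chain via Halcyon Holdings Ltd (R3): 100% × 37% = 37% of Brightpath Capital LLC.
Chain via Quarry Manufacturing Inc. (R3): 75% × 21% = 15.75% of Brightpath Capital LLC.
Aggregating (R2): 3.77% + 37% + 15.75% = 56.52%.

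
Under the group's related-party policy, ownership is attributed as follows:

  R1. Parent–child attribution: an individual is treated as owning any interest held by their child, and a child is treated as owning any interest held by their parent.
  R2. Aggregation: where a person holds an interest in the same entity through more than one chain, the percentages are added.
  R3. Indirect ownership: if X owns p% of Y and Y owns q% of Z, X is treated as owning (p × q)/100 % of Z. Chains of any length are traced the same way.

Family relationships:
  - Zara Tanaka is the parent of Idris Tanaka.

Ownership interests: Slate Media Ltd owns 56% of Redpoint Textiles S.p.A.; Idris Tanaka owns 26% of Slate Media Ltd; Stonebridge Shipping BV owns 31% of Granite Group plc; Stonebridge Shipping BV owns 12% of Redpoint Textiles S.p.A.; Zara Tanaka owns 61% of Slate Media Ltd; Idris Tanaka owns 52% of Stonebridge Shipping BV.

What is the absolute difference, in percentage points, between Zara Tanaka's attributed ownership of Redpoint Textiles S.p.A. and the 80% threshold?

By parent–child attribution (R1), Zara Tanaka is treated as also owning Idris Tanaka's interest in Slate Media Ltd, giving 61% + 26% = 87%.
By parent–child attribution (R1), Zara Tanaka is treated as owning Idris Tanaka's 52% interest in Stonebridge Shipping BV.
Chain via Slate Media Ltd (R3): 87% × 56% = 48.72% of Redpoint Textiles S.p.A.
Chain via Stonebridge Shipping BV (R3): 52% × 12% = 6.24% of Redpoint Textiles S.p.A.
Aggregating (R2): 48.72% + 6.24% = 54.96%.
54.96% falls short of the 80% threshold by 25.04 percentage points.

25.04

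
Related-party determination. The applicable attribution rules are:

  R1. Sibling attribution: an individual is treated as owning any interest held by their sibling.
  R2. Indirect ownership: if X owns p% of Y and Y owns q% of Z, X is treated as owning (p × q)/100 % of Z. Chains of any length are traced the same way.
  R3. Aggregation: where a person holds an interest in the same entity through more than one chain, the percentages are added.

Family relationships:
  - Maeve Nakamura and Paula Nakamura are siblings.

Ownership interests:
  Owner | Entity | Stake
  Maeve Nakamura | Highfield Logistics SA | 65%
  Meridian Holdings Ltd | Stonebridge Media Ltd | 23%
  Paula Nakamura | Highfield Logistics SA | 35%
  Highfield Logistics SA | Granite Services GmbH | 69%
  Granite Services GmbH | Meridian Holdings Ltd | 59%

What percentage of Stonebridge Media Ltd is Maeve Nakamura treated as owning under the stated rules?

9.3633%

By sibling attribution (R1), Maeve Nakamura is treated as also owning Paula Nakamura's interest in Highfield Logistics SA, giving 65% + 35% = 100%.
Chain via Highfield Logistics SA → Granite Services GmbH → Meridian Holdings Ltd (R2): 100% × 69% × 59% × 23% = 9.3633% of Stonebridge Media Ltd.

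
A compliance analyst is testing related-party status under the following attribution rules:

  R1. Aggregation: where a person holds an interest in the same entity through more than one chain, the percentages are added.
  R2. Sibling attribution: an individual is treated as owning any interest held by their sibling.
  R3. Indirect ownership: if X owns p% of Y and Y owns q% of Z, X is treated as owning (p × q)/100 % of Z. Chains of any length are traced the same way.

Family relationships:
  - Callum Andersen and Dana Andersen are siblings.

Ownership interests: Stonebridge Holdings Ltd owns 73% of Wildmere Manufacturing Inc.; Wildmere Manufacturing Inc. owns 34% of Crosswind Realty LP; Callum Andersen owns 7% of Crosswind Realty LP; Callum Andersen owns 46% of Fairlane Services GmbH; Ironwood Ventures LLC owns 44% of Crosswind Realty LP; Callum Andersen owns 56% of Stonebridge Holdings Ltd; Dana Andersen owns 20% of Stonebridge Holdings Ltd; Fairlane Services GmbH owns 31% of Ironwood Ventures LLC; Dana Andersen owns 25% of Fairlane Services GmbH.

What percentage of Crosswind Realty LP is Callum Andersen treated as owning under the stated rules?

By sibling attribution (R2), Callum Andersen is treated as also owning Dana Andersen's interest in Stonebridge Holdings Ltd, giving 56% + 20% = 76%.
By sibling attribution (R2), Callum Andersen is treated as also owning Dana Andersen's interest in Fairlane Services GmbH, giving 46% + 25% = 71%.
Chain via Stonebridge Holdings Ltd → Wildmere Manufacturing Inc. (R3): 76% × 73% × 34% = 18.8632% of Crosswind Realty LP.
Chain via Fairlane Services GmbH → Ironwood Ventures LLC (R3): 71% × 31% × 44% = 9.6844% of Crosswind Realty LP.
Direct interest in Crosswind Realty LP: 7%.
Aggregating (R1): 18.8632% + 9.6844% + 7% = 35.5476%.

35.5476%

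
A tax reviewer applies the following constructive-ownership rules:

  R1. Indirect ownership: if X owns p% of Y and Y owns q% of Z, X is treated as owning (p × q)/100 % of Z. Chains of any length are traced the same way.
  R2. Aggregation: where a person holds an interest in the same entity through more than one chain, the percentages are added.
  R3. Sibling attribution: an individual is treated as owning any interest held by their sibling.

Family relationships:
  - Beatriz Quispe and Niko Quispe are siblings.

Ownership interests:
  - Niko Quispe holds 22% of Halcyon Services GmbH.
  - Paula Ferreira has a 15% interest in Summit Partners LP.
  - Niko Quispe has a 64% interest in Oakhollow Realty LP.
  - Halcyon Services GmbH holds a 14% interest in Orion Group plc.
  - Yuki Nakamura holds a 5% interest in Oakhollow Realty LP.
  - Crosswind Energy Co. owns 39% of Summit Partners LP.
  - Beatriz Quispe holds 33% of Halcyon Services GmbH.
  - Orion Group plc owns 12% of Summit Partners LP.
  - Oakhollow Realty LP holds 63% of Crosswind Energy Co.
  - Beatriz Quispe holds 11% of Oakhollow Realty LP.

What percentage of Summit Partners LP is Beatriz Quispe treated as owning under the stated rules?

19.3515%

By sibling attribution (R3), Beatriz Quispe is treated as also owning Niko Quispe's interest in Oakhollow Realty LP, giving 11% + 64% = 75%.
By sibling attribution (R3), Beatriz Quispe is treated as also owning Niko Quispe's interest in Halcyon Services GmbH, giving 33% + 22% = 55%.
Chain via Oakhollow Realty LP → Crosswind Energy Co. (R1): 75% × 63% × 39% = 18.4275% of Summit Partners LP.
Chain via Halcyon Services GmbH → Orion Group plc (R1): 55% × 14% × 12% = 0.924% of Summit Partners LP.
Aggregating (R2): 18.4275% + 0.924% = 19.3515%.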